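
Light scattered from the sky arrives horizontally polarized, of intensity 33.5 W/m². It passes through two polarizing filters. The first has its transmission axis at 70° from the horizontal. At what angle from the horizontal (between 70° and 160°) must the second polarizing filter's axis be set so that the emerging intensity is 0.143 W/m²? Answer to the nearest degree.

By Malus's law, I₁ = I₀ cos²(70° − 0°) = I₀ cos²(70°) = 0.117 I₀.
Target fraction: 0.143 / 33.5 W/m² = 0.004269 of I₀.
Need I₂/I₀ = 0.004269, so cos²(θ − 70°) = 0.004269 / 0.117 = 0.03649.
θ − 70° = arccos(√0.03649) = 79.0°, giving θ ≈ 70 + 79.0 = 149.0°.

θ ≈ 149°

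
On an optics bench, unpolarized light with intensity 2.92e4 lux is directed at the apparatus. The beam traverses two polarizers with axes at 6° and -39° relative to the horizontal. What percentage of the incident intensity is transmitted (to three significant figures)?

Unpolarized light through the first polarizer → I₁ = 2.92e4 lux/2 = 1.46e+04 lux, polarized at 6°.
I₂ = I₁ · cos²(45°) = 1.46e+04 · 0.5 = 7300 lux.
That is 25% of the incident intensity.

≈ 25.0%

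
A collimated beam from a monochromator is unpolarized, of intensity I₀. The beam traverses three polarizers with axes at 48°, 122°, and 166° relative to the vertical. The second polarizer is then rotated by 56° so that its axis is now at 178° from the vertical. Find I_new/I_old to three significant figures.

Before rotation:
Unpolarized light through the first polarizer → I₁ = ½ I₀, now polarized at 48°.
I₂ = I₁ cos²(122° − 48°) = 0.5 I₀ · cos²(74°) = 0.03799 I₀.
I₃ = I₂ cos²(166° − 122°) = 0.03799 I₀ · cos²(44°) = 0.01966 I₀.
After rotation:
Unpolarized light through the first polarizer → I₁ = ½ I₀, now polarized at 48°.
Angle between axes 1 and 2: 50°. I₂ = 0.5 I₀ · cos²(50°) = 0.2066 I₀.
I₃ = I₂ cos²(166° − 178°) = 0.2066 I₀ · cos²(12°) = 0.1977 I₀.
Ratio = 0.1977 / 0.01966 = 10.06.

I_new/I_old ≈ 10.1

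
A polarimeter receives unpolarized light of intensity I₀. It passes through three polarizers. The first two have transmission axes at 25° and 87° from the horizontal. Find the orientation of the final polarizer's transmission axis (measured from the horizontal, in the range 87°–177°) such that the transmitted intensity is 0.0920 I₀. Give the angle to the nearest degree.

Unpolarized light through the first polarizer → I₁ = ½ I₀, now polarized at 25°.
I₂ = I₁ cos²(87° − 25°) = 0.5 I₀ · cos²(62°) = 0.1102 I₀.
Need I₃/I₀ = 0.092, so cos²(θ − 87°) = 0.092 / 0.1102 = 0.8348.
θ − 87° = arccos(√0.8348) = 24.0°, giving θ ≈ 87 + 24.0 = 111.0°.

θ ≈ 111°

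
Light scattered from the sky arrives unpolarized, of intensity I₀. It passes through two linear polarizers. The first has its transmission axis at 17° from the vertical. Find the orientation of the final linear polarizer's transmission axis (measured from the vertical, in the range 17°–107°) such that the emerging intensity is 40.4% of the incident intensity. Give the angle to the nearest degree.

θ ≈ 43°

Unpolarized light through the first polarizer → I₁ = ½ I₀, now polarized at 17°.
Need I₂/I₀ = 0.404, so cos²(θ − 17°) = 0.404 / 0.5 = 0.808.
θ − 17° = arccos(√0.808) = 26.0°, giving θ ≈ 17 + 26.0 = 43.0°.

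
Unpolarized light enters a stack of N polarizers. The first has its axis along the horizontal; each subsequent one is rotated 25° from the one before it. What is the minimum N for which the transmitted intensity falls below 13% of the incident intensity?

N = 8

First polarizer halves the unpolarized light: factor 1/2.
Each further stage multiplies by cos²(25°) = 0.8214.
After N polarizers: T = 0.5·0.8214^(N−1). Require T < 0.13 ⇒ N−1 > ln(0.13/0.5)/ln(0.8214) = 6.85, so N−1 ≥ 7 and N = 8.
Check: N=8 gives T = 0.1261 < 0.13; N=7 gives T = 0.1536.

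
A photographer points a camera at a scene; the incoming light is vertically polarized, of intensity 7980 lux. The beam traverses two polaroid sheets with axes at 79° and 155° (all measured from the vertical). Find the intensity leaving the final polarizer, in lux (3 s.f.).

I₁ = 7980 lux · cos²(79°) = 290.5 lux.
I₂ = I₁ · cos²(76°) = 290.5 · 0.05853 = 17 lux.

I ≈ 17.0 lux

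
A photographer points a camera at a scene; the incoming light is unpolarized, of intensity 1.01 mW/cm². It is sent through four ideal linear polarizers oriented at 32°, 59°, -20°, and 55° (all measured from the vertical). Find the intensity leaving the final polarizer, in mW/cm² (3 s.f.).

Unpolarized light through the first polarizer → I₁ = 1.01 mW/cm²/2 = 0.505 mW/cm², polarized at 32°.
I₂ = I₁ · cos²(27°) = 0.505 · 0.7939 = 0.4009 mW/cm².
I₃ = I₂ · cos²(79°) = 0.4009 · 0.03641 = 0.0146 mW/cm².
I₄ = I₃ · cos²(75°) = 0.0146 · 0.06699 = 0.0009778 mW/cm².

I ≈ 0.000978 mW/cm²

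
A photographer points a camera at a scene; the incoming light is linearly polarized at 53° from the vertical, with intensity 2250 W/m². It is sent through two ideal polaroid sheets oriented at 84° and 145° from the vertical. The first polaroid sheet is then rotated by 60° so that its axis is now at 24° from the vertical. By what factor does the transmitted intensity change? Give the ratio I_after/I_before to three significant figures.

Before rotation:
By Malus's law, I₁ = I₀ cos²(84° − 53°) = I₀ cos²(31°) = 0.7347 I₀.
I₂ = I₁ cos²(145° − 84°) = 0.7347 I₀ · cos²(61°) = 0.1727 I₀.
After rotation:
I₁ = I₀ cos²(24° − 53°) = I₀ cos²(29°) = 0.765 I₀.
Angle between axes 1 and 2: 59°. I₂ = 0.765 I₀ · cos²(59°) = 0.2029 I₀.
Ratio = 0.2029 / 0.1727 = 1.175.

I_new/I_old ≈ 1.18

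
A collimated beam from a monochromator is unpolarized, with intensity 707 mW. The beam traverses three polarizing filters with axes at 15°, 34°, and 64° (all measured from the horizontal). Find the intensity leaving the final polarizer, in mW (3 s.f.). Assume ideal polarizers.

I ≈ 237 mW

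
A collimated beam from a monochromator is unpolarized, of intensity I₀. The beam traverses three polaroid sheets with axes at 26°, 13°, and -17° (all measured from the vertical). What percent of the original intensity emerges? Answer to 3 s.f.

Unpolarized light through the first polarizer → I₁ = ½ I₀, now polarized at 26°.
I₂ = I₁ cos²(13° − 26°) = 0.5 I₀ · cos²(13°) = 0.4747 I₀.
I₃ = I₂ cos²(-17° − 13°) = 0.4747 I₀ · cos²(30°) = 0.356 I₀.
That is 35.6% of the incident intensity.

≈ 35.6%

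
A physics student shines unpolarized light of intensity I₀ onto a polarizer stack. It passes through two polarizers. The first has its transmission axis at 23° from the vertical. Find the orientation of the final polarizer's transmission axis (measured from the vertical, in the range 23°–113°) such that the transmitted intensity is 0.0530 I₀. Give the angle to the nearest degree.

Unpolarized light through the first polarizer → I₁ = ½ I₀, now polarized at 23°.
Need I₂/I₀ = 0.053, so cos²(θ − 23°) = 0.053 / 0.5 = 0.106.
θ − 23° = arccos(√0.106) = 71.0°, giving θ ≈ 23 + 71.0 = 94.0°.

θ ≈ 94°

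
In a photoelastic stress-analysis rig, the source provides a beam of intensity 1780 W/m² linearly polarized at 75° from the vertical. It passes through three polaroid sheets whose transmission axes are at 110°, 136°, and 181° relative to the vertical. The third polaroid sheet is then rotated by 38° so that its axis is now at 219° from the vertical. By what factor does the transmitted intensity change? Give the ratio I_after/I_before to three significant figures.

Before rotation:
By Malus's law, I₁ = I₀ cos²(110° − 75°) = I₀ cos²(35°) = 0.671 I₀.
I₂ = I₁ cos²(136° − 110°) = 0.671 I₀ · cos²(26°) = 0.5421 I₀.
I₃ = I₂ cos²(181° − 136°) = 0.5421 I₀ · cos²(45°) = 0.271 I₀.
After rotation:
I₁ = I₀ cos²(110° − 75°) = I₀ cos²(35°) = 0.671 I₀.
I₂ = I₁ cos²(136° − 110°) = 0.671 I₀ · cos²(26°) = 0.5421 I₀.
I₃ = I₂ cos²(219° − 136°) = 0.5421 I₀ · cos²(83°) = 0.008051 I₀.
Ratio = 0.008051 / 0.271 = 0.0297.

I_new/I_old ≈ 0.0297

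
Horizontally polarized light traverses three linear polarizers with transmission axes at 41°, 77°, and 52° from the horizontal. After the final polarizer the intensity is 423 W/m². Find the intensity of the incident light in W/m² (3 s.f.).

I₀ ≈ 1380 W/m²

By Malus's law, I₁ = I₀ cos²(41° − 0°) = I₀ cos²(41°) = 0.5696 I₀.
I₂ = I₁ cos²(77° − 41°) = 0.5696 I₀ · cos²(36°) = 0.3728 I₀.
I₃ = I₂ cos²(52° − 77°) = 0.3728 I₀ · cos²(25°) = 0.3062 I₀.
So 423 W/m² = 0.3062 I₀, giving I₀ = 423/0.3062 = 1381 W/m².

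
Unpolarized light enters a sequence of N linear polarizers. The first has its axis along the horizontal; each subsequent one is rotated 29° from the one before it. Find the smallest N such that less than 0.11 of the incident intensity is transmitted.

First polarizer halves the unpolarized light: factor 1/2.
Each further stage multiplies by cos²(29°) = 0.765.
After N polarizers: T = 0.5·0.765^(N−1). Require T < 0.11 ⇒ N−1 > ln(0.11/0.5)/ln(0.765) = 5.65, so N−1 ≥ 6 and N = 7.
Check: N=7 gives T = 0.1002 < 0.11; N=6 gives T = 0.131.

N = 7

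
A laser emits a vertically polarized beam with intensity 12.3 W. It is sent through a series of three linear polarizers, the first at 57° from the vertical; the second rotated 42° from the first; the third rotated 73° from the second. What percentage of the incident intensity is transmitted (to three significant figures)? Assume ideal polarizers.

By Malus's law, I₁ = 12.3 W · cos²(57°) = 3.649 W.
I₂ = I₁ · cos²(42°) = 3.649 · 0.5523 = 2.015 W.
I₃ = I₂ · cos²(73°) = 2.015 · 0.08548 = 0.1722 W.
That is 1.4% of the incident intensity.

≈ 1.40%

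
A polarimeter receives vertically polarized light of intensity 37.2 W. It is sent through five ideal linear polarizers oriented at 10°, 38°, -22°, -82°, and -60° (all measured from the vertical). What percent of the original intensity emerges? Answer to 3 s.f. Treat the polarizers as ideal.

≈ 4.06%

By Malus's law, I₁ = 37.2 W · cos²(10°) = 36.08 W.
I₂ = I₁ · cos²(28°) = 36.08 · 0.7796 = 28.13 W.
I₃ = I₂ · cos²(60°) = 28.13 · 0.25 = 7.032 W.
I₄ = I₃ · cos²(60°) = 7.032 · 0.25 = 1.758 W.
I₅ = I₄ · cos²(22°) = 1.758 · 0.8597 = 1.511 W.
That is 4.062% of the incident intensity.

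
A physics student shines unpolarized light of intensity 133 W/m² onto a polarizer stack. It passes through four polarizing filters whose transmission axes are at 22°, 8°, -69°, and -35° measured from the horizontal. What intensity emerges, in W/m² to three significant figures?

Unpolarized light through the first polarizer → I₁ = 133 W/m²/2 = 66.5 W/m², polarized at 22°.
I₂ = I₁ · cos²(14°) = 66.5 · 0.9415 = 62.61 W/m².
I₃ = I₂ · cos²(77°) = 62.61 · 0.0506 = 3.168 W/m².
I₄ = I₃ · cos²(34°) = 3.168 · 0.6873 = 2.177 W/m².

I ≈ 2.18 W/m²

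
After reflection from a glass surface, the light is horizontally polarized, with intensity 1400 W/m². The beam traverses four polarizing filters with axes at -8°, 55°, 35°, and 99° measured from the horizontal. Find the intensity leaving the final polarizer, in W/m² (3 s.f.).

I ≈ 48.0 W/m²

By Malus's law, I₁ = 1400 W/m² · cos²(8°) = 1373 W/m².
I₂ = I₁ · cos²(63°) = 1373 · 0.2061 = 283 W/m².
I₃ = I₂ · cos²(20°) = 283 · 0.883 = 249.9 W/m².
I₄ = I₃ · cos²(64°) = 249.9 · 0.1922 = 48.02 W/m².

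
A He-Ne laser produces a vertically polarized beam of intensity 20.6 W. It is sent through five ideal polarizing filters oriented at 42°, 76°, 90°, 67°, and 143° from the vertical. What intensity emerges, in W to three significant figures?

I₁ = 20.6 W · cos²(42°) = 11.38 W.
I₂ = I₁ · cos²(34°) = 11.38 · 0.6873 = 7.819 W.
I₃ = I₂ · cos²(14°) = 7.819 · 0.9415 = 7.362 W.
I₄ = I₃ · cos²(23°) = 7.362 · 0.8473 = 6.238 W.
I₅ = I₄ · cos²(76°) = 6.238 · 0.05853 = 0.3651 W.

I ≈ 0.365 W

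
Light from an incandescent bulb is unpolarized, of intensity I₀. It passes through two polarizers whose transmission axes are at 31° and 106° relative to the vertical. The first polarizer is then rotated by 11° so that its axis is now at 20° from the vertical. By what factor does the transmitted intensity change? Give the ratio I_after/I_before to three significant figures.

Before rotation:
Unpolarized light through the first polarizer → I₁ = ½ I₀, now polarized at 31°.
I₂ = I₁ cos²(106° − 31°) = 0.5 I₀ · cos²(75°) = 0.03349 I₀.
After rotation:
Unpolarized light through the first polarizer → I₁ = ½ I₀, now polarized at 20°.
I₂ = I₁ cos²(106° − 20°) = 0.5 I₀ · cos²(86°) = 0.002433 I₀.
Ratio = 0.002433 / 0.03349 = 0.07264.

I_new/I_old ≈ 0.0726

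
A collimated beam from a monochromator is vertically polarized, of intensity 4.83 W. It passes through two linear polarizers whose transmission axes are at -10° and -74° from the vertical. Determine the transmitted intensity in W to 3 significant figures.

I ≈ 0.900 W

I₁ = 4.83 W · cos²(10°) = 4.684 W.
I₂ = I₁ · cos²(64°) = 4.684 · 0.1922 = 0.9002 W.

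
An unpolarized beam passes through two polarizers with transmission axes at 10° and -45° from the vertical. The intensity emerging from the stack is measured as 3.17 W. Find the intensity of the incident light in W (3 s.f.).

I₀ ≈ 19.3 W

Unpolarized light through the first polarizer → I₁ = ½ I₀, now polarized at 10°.
I₂ = I₁ cos²(-45° − 10°) = 0.5 I₀ · cos²(55°) = 0.1645 I₀.
So 3.17 W = 0.1645 I₀, giving I₀ = 3.17/0.1645 = 19.27 W.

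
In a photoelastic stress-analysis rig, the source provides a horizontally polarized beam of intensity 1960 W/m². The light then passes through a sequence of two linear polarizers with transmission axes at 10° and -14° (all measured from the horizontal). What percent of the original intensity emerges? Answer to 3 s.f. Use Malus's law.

≈ 80.9%

By Malus's law, I₁ = 1960 W/m² · cos²(10°) = 1901 W/m².
I₂ = I₁ · cos²(24°) = 1901 · 0.8346 = 1586 W/m².
That is 80.94% of the incident intensity.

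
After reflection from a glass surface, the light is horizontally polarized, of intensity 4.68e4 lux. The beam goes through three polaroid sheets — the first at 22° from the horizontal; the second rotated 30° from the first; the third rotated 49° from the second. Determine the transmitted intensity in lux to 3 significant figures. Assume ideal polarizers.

I ≈ 1.30e4 lux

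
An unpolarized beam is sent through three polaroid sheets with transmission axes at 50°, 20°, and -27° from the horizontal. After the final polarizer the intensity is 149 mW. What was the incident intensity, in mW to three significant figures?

I₀ ≈ 854 mW

Unpolarized light through the first polarizer → I₁ = ½ I₀, now polarized at 50°.
I₂ = I₁ cos²(20° − 50°) = 0.5 I₀ · cos²(30°) = 0.375 I₀.
I₃ = I₂ cos²(-27° − 20°) = 0.375 I₀ · cos²(47°) = 0.1744 I₀.
So 149 mW = 0.1744 I₀, giving I₀ = 149/0.1744 = 854.3 mW.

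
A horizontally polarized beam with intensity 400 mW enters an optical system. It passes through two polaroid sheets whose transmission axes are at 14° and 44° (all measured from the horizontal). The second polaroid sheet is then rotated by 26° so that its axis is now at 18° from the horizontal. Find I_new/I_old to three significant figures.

I_new/I_old ≈ 1.33

Before rotation:
I₁ = I₀ cos²(14° − 0°) = I₀ cos²(14°) = 0.9415 I₀.
I₂ = I₁ cos²(44° − 14°) = 0.9415 I₀ · cos²(30°) = 0.7061 I₀.
After rotation:
I₁ = I₀ cos²(14° − 0°) = I₀ cos²(14°) = 0.9415 I₀.
I₂ = I₁ cos²(18° − 14°) = 0.9415 I₀ · cos²(4°) = 0.9369 I₀.
Ratio = 0.9369 / 0.7061 = 1.327.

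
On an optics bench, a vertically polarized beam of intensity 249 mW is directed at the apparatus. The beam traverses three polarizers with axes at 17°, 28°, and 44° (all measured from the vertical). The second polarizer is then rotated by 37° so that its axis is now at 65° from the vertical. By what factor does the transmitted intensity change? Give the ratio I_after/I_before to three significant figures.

I_new/I_old ≈ 0.438

Before rotation:
By Malus's law, I₁ = I₀ cos²(17° − 0°) = I₀ cos²(17°) = 0.9145 I₀.
I₂ = I₁ cos²(28° − 17°) = 0.9145 I₀ · cos²(11°) = 0.8812 I₀.
I₃ = I₂ cos²(44° − 28°) = 0.8812 I₀ · cos²(16°) = 0.8143 I₀.
After rotation:
I₁ = I₀ cos²(17° − 0°) = I₀ cos²(17°) = 0.9145 I₀.
I₂ = I₁ cos²(65° − 17°) = 0.9145 I₀ · cos²(48°) = 0.4095 I₀.
I₃ = I₂ cos²(44° − 65°) = 0.4095 I₀ · cos²(21°) = 0.3569 I₀.
Ratio = 0.3569 / 0.8143 = 0.4383.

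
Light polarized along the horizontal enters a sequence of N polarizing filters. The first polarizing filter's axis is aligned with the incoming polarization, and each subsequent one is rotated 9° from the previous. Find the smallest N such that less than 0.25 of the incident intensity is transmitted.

First polarizer is aligned with the polarization: full transmission.
Each further stage multiplies by cos²(9°) = 0.9755.
After N polarizers: T = 0.9755^(N−1). Require T < 0.25 ⇒ N−1 > ln(0.25)/ln(0.9755) = 55.95, so N−1 ≥ 56 and N = 57.
Check: N=57 gives T = 0.2497 < 0.25; N=56 gives T = 0.256.

N = 57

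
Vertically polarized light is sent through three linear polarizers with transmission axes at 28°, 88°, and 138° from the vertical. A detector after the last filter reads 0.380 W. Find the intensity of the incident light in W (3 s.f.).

I₀ ≈ 4.72 W

By Malus's law, I₁ = I₀ cos²(28° − 0°) = I₀ cos²(28°) = 0.7796 I₀.
I₂ = I₁ cos²(88° − 28°) = 0.7796 I₀ · cos²(60°) = 0.1949 I₀.
I₃ = I₂ cos²(138° − 88°) = 0.1949 I₀ · cos²(50°) = 0.08053 I₀.
So 0.380 W = 0.08053 I₀, giving I₀ = 0.380/0.08053 = 4.719 W.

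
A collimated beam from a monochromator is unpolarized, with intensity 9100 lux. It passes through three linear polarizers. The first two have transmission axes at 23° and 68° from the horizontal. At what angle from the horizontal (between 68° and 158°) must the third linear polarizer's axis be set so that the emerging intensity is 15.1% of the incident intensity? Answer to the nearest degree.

Unpolarized light through the first polarizer → I₁ = ½ I₀, now polarized at 23°.
I₂ = I₁ cos²(68° − 23°) = 0.5 I₀ · cos²(45°) = 0.25 I₀.
Need I₃/I₀ = 0.151, so cos²(θ − 68°) = 0.151 / 0.25 = 0.604.
θ − 68° = arccos(√0.604) = 39.0°, giving θ ≈ 68 + 39.0 = 107.0°.

θ ≈ 107°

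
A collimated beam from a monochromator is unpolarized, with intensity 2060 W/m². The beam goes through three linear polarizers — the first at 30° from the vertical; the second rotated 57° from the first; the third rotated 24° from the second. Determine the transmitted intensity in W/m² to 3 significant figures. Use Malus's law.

I ≈ 255 W/m²

Unpolarized light through the first polarizer → I₁ = 2060 W/m²/2 = 1030 W/m², polarized at 30°.
I₂ = I₁ · cos²(57°) = 1030 · 0.2966 = 305.5 W/m².
I₃ = I₂ · cos²(24°) = 305.5 · 0.8346 = 255 W/m².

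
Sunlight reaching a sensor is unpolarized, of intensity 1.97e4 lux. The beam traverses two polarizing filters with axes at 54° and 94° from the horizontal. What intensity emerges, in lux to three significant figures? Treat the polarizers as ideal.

I ≈ 5780 lux

Unpolarized light through the first polarizer → I₁ = 1.97e4 lux/2 = 9850 lux, polarized at 54°.
I₂ = I₁ · cos²(40°) = 9850 · 0.5868 = 5780 lux.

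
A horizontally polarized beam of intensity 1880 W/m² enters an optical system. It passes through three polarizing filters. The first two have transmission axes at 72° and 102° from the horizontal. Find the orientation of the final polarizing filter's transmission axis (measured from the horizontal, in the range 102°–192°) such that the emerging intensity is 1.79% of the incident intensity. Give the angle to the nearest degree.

θ ≈ 162°

I₁ = I₀ cos²(72° − 0°) = I₀ cos²(72°) = 0.09549 I₀.
I₂ = I₁ cos²(102° − 72°) = 0.09549 I₀ · cos²(30°) = 0.07162 I₀.
Need I₃/I₀ = 0.0179, so cos²(θ − 102°) = 0.0179 / 0.07162 = 0.2499.
θ − 102° = arccos(√0.2499) = 60.0°, giving θ ≈ 102 + 60.0 = 162.0°.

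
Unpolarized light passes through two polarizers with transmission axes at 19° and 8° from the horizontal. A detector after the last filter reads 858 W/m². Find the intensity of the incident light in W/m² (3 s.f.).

I₀ ≈ 1780 W/m²

Unpolarized light through the first polarizer → I₁ = ½ I₀, now polarized at 19°.
I₂ = I₁ cos²(8° − 19°) = 0.5 I₀ · cos²(11°) = 0.4818 I₀.
So 858 W/m² = 0.4818 I₀, giving I₀ = 858/0.4818 = 1781 W/m².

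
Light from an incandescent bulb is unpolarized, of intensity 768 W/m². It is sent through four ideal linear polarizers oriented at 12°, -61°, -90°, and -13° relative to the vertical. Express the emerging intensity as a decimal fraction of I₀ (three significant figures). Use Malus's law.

I/I₀ ≈ 0.00165

Unpolarized light through the first polarizer → I₁ = 768 W/m²/2 = 384 W/m², polarized at 12°.
I₂ = I₁ · cos²(73°) = 384 · 0.08548 = 32.82 W/m².
I₃ = I₂ · cos²(29°) = 32.82 · 0.765 = 25.11 W/m².
I₄ = I₃ · cos²(77°) = 25.11 · 0.0506 = 1.271 W/m².
Transmitted fraction = 0.001654.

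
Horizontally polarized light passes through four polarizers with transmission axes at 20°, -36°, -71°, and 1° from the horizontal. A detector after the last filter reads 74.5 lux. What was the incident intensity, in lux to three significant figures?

I₀ ≈ 4210 lux

I₁ = I₀ cos²(20° − 0°) = I₀ cos²(20°) = 0.883 I₀.
I₂ = I₁ cos²(-36° − 20°) = 0.883 I₀ · cos²(56°) = 0.2761 I₀.
I₃ = I₂ cos²(-71° + 36°) = 0.2761 I₀ · cos²(35°) = 0.1853 I₀.
I₄ = I₃ cos²(1° + 71°) = 0.1853 I₀ · cos²(72°) = 0.01769 I₀.
So 74.5 lux = 0.01769 I₀, giving I₀ = 74.5/0.01769 = 4211 lux.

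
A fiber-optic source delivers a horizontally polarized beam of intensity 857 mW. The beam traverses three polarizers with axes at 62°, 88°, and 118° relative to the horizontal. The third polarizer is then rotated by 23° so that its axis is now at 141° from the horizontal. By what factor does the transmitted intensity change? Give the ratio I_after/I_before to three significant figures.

I_new/I_old ≈ 0.483

Before rotation:
By Malus's law, I₁ = I₀ cos²(62° − 0°) = I₀ cos²(62°) = 0.2204 I₀.
I₂ = I₁ cos²(88° − 62°) = 0.2204 I₀ · cos²(26°) = 0.178 I₀.
I₃ = I₂ cos²(118° − 88°) = 0.178 I₀ · cos²(30°) = 0.1335 I₀.
After rotation:
I₁ = I₀ cos²(62° − 0°) = I₀ cos²(62°) = 0.2204 I₀.
I₂ = I₁ cos²(88° − 62°) = 0.2204 I₀ · cos²(26°) = 0.178 I₀.
I₃ = I₂ cos²(141° − 88°) = 0.178 I₀ · cos²(53°) = 0.06449 I₀.
Ratio = 0.06449 / 0.1335 = 0.4829.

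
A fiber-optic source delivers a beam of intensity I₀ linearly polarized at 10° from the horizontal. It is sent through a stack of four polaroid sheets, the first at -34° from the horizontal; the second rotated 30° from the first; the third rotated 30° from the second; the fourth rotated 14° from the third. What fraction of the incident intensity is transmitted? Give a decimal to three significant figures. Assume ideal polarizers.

By Malus's law, I₁ = I₀ cos²(-34° − 10°) = I₀ cos²(44°) = 0.5174 I₀.
I₂ = I₁ cos²(30°) = 0.5174 · 0.75 I₀ = 0.3881 I₀.
I₃ = I₂ cos²(30°) = 0.3881 · 0.75 I₀ = 0.2911 I₀.
I₄ = I₃ cos²(14°) = 0.2911 · 0.9415 I₀ = 0.274 I₀.
Transmitted fraction = 0.274.

≈ 0.274 I₀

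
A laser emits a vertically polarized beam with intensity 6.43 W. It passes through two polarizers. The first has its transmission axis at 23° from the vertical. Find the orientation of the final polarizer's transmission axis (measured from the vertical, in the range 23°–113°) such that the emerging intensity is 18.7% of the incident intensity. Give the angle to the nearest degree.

By Malus's law, I₁ = I₀ cos²(23° − 0°) = I₀ cos²(23°) = 0.8473 I₀.
Need I₂/I₀ = 0.187, so cos²(θ − 23°) = 0.187 / 0.8473 = 0.2207.
θ − 23° = arccos(√0.2207) = 62.0°, giving θ ≈ 23 + 62.0 = 85.0°.

θ ≈ 85°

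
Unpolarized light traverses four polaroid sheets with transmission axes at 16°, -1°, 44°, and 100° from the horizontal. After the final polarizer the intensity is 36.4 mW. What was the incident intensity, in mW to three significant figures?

I₀ ≈ 509 mW

Unpolarized light through the first polarizer → I₁ = ½ I₀, now polarized at 16°.
I₂ = I₁ cos²(-1° − 16°) = 0.5 I₀ · cos²(17°) = 0.4573 I₀.
I₃ = I₂ cos²(44° + 1°) = 0.4573 I₀ · cos²(45°) = 0.2286 I₀.
I₄ = I₃ cos²(100° − 44°) = 0.2286 I₀ · cos²(56°) = 0.07149 I₀.
So 36.4 mW = 0.07149 I₀, giving I₀ = 36.4/0.07149 = 509.1 mW.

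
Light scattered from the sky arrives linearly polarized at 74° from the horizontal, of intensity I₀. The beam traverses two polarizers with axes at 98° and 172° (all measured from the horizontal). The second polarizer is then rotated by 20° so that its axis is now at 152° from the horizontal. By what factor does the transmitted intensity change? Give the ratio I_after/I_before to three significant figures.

I_new/I_old ≈ 4.55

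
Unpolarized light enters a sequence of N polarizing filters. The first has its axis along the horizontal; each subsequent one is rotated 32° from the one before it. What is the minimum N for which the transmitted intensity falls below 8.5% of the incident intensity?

First polarizer halves the unpolarized light: factor 1/2.
Each further stage multiplies by cos²(32°) = 0.7192.
After N polarizers: T = 0.5·0.7192^(N−1). Require T < 0.085 ⇒ N−1 > ln(0.085/0.5)/ln(0.7192) = 5.38, so N−1 ≥ 6 and N = 7.
Check: N=7 gives T = 0.06919 < 0.085; N=6 gives T = 0.0962.

N = 7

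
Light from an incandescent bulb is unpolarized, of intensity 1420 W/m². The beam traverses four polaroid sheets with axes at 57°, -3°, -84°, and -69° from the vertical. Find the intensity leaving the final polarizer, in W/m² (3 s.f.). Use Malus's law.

Unpolarized light through the first polarizer → I₁ = 1420 W/m²/2 = 710 W/m², polarized at 57°.
I₂ = I₁ · cos²(60°) = 710 · 0.25 = 177.5 W/m².
I₃ = I₂ · cos²(81°) = 177.5 · 0.02447 = 4.344 W/m².
I₄ = I₃ · cos²(15°) = 4.344 · 0.933 = 4.053 W/m².

I ≈ 4.05 W/m²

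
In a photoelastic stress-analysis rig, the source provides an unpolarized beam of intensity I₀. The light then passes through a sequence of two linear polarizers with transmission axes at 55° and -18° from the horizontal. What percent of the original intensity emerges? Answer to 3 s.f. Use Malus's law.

≈ 4.27%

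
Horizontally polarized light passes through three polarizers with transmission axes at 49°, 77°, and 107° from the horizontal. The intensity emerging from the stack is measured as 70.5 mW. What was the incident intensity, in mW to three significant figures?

I₁ = I₀ cos²(49° − 0°) = I₀ cos²(49°) = 0.4304 I₀.
I₂ = I₁ cos²(77° − 49°) = 0.4304 I₀ · cos²(28°) = 0.3355 I₀.
I₃ = I₂ cos²(107° − 77°) = 0.3355 I₀ · cos²(30°) = 0.2517 I₀.
So 70.5 mW = 0.2517 I₀, giving I₀ = 70.5/0.2517 = 280.1 mW.

I₀ ≈ 280 mW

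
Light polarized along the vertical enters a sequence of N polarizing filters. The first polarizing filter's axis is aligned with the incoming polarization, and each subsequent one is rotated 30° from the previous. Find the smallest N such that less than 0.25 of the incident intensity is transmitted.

First polarizer is aligned with the polarization: full transmission.
Each further stage multiplies by cos²(30°) = 0.75.
After N polarizers: T = 0.75^(N−1). Require T < 0.25 ⇒ N−1 > ln(0.25)/ln(0.75) = 4.82, so N−1 ≥ 5 and N = 6.
Check: N=6 gives T = 0.2373 < 0.25; N=5 gives T = 0.3164.

N = 6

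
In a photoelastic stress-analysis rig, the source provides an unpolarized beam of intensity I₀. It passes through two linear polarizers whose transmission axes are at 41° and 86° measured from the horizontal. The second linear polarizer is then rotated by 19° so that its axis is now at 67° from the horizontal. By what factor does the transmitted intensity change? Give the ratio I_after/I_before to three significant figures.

I_new/I_old ≈ 1.62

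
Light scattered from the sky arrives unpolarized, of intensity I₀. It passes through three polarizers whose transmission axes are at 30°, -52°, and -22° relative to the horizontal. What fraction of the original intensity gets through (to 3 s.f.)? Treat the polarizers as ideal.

≈ 0.00726 I₀

Unpolarized light through the first polarizer → I₁ = ½ I₀, now polarized at 30°.
I₂ = I₁ cos²(-52° − 30°) = 0.5 I₀ · cos²(82°) = 0.009685 I₀.
I₃ = I₂ cos²(-22° + 52°) = 0.009685 I₀ · cos²(30°) = 0.007263 I₀.
Transmitted fraction = 0.007263.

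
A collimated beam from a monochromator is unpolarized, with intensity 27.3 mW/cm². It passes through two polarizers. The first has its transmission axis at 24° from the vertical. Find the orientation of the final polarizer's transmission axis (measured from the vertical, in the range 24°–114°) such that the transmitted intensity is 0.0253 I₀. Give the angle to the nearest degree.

Unpolarized light through the first polarizer → I₁ = ½ I₀, now polarized at 24°.
Need I₂/I₀ = 0.0253, so cos²(θ − 24°) = 0.0253 / 0.5 = 0.0506.
θ − 24° = arccos(√0.0506) = 77.0°, giving θ ≈ 24 + 77.0 = 101.0°.

θ ≈ 101°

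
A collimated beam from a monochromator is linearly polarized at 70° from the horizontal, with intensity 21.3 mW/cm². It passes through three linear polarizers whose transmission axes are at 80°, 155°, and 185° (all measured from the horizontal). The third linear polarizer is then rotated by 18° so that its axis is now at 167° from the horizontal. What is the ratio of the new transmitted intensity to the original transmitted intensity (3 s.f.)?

Before rotation:
By Malus's law, I₁ = I₀ cos²(80° − 70°) = I₀ cos²(10°) = 0.9698 I₀.
I₂ = I₁ cos²(155° − 80°) = 0.9698 I₀ · cos²(75°) = 0.06497 I₀.
I₃ = I₂ cos²(185° − 155°) = 0.06497 I₀ · cos²(30°) = 0.04873 I₀.
After rotation:
I₁ = I₀ cos²(80° − 70°) = I₀ cos²(10°) = 0.9698 I₀.
I₂ = I₁ cos²(155° − 80°) = 0.9698 I₀ · cos²(75°) = 0.06497 I₀.
I₃ = I₂ cos²(167° − 155°) = 0.06497 I₀ · cos²(12°) = 0.06216 I₀.
Ratio = 0.06216 / 0.04873 = 1.276.

I_new/I_old ≈ 1.28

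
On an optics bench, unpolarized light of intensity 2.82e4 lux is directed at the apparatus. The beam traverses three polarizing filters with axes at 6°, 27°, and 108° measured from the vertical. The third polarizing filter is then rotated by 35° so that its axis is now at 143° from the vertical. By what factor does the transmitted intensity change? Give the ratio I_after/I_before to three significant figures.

I_new/I_old ≈ 7.85

Before rotation:
Unpolarized light through the first polarizer → I₁ = ½ I₀, now polarized at 6°.
I₂ = I₁ cos²(27° − 6°) = 0.5 I₀ · cos²(21°) = 0.4358 I₀.
I₃ = I₂ cos²(108° − 27°) = 0.4358 I₀ · cos²(81°) = 0.01066 I₀.
After rotation:
Unpolarized light through the first polarizer → I₁ = ½ I₀, now polarized at 6°.
I₂ = I₁ cos²(27° − 6°) = 0.5 I₀ · cos²(21°) = 0.4358 I₀.
Angle between axes 2 and 3: 64°. I₃ = 0.4358 I₀ · cos²(64°) = 0.08374 I₀.
Ratio = 0.08374 / 0.01066 = 7.853.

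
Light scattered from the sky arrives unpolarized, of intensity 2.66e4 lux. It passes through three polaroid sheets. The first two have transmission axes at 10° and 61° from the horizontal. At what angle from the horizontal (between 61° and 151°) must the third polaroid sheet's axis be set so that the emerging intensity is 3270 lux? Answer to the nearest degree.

θ ≈ 99°

Unpolarized light through the first polarizer → I₁ = ½ I₀, now polarized at 10°.
I₂ = I₁ cos²(61° − 10°) = 0.5 I₀ · cos²(51°) = 0.198 I₀.
Target fraction: 3270 / 2.66e4 lux = 0.1229 of I₀.
Need I₃/I₀ = 0.1229, so cos²(θ − 61°) = 0.1229 / 0.198 = 0.6208.
θ − 61° = arccos(√0.6208) = 38.0°, giving θ ≈ 61 + 38.0 = 99.0°.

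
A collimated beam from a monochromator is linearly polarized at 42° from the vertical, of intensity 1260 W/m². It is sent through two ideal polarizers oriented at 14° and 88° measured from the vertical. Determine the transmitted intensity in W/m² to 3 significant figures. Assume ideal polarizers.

I ≈ 74.6 W/m²

I₁ = 1260 W/m² · cos²(28°) = 982.3 W/m².
I₂ = I₁ · cos²(74°) = 982.3 · 0.07598 = 74.63 W/m².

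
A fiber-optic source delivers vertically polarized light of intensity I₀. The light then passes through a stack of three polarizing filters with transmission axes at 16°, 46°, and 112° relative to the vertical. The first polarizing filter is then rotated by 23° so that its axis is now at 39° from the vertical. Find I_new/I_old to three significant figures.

I_new/I_old ≈ 0.859

Before rotation:
I₁ = I₀ cos²(16° − 0°) = I₀ cos²(16°) = 0.924 I₀.
I₂ = I₁ cos²(46° − 16°) = 0.924 I₀ · cos²(30°) = 0.693 I₀.
I₃ = I₂ cos²(112° − 46°) = 0.693 I₀ · cos²(66°) = 0.1146 I₀.
After rotation:
I₁ = I₀ cos²(39° − 0°) = I₀ cos²(39°) = 0.604 I₀.
I₂ = I₁ cos²(46° − 39°) = 0.604 I₀ · cos²(7°) = 0.595 I₀.
I₃ = I₂ cos²(112° − 46°) = 0.595 I₀ · cos²(66°) = 0.09843 I₀.
Ratio = 0.09843 / 0.1146 = 0.8585.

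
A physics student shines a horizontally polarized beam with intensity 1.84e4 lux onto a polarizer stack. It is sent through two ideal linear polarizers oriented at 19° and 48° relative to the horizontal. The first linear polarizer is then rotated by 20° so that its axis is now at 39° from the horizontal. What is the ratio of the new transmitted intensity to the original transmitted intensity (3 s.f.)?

Before rotation:
By Malus's law, I₁ = I₀ cos²(19° − 0°) = I₀ cos²(19°) = 0.894 I₀.
I₂ = I₁ cos²(48° − 19°) = 0.894 I₀ · cos²(29°) = 0.6839 I₀.
After rotation:
I₁ = I₀ cos²(39° − 0°) = I₀ cos²(39°) = 0.604 I₀.
I₂ = I₁ cos²(48° − 39°) = 0.604 I₀ · cos²(9°) = 0.5892 I₀.
Ratio = 0.5892 / 0.6839 = 0.8615.

I_new/I_old ≈ 0.862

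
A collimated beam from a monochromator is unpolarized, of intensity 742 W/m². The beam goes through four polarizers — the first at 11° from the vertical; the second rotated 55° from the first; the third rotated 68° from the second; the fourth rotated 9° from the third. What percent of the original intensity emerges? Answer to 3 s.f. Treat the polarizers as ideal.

≈ 2.25%

Unpolarized light through the first polarizer → I₁ = 742 W/m²/2 = 371 W/m², polarized at 11°.
I₂ = I₁ · cos²(55°) = 371 · 0.329 = 122.1 W/m².
I₃ = I₂ · cos²(68°) = 122.1 · 0.1403 = 17.13 W/m².
I₄ = I₃ · cos²(9°) = 17.13 · 0.9755 = 16.71 W/m².
That is 2.252% of the incident intensity.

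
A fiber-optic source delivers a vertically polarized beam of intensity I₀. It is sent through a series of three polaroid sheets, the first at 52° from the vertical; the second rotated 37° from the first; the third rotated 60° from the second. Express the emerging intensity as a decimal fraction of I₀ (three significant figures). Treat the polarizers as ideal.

≈ 0.0604 I₀

I₁ = I₀ cos²(52° − 0°) = I₀ cos²(52°) = 0.379 I₀.
I₂ = I₁ cos²(37°) = 0.379 · 0.6378 I₀ = 0.2418 I₀.
I₃ = I₂ cos²(60°) = 0.2418 · 0.25 I₀ = 0.06044 I₀.
Transmitted fraction = 0.06044.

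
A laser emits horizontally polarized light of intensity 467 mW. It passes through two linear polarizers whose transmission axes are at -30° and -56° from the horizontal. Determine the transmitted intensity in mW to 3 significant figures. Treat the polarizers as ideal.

I ≈ 283 mW

By Malus's law, I₁ = 467 mW · cos²(30°) = 350.3 mW.
I₂ = I₁ · cos²(26°) = 350.3 · 0.8078 = 282.9 mW.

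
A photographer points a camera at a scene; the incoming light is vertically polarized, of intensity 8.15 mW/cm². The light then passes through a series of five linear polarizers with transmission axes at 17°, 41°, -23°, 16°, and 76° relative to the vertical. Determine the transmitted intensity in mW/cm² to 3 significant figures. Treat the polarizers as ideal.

I₁ = 8.15 mW/cm² · cos²(17°) = 7.453 mW/cm².
I₂ = I₁ · cos²(24°) = 7.453 · 0.8346 = 6.22 mW/cm².
I₃ = I₂ · cos²(64°) = 6.22 · 0.1922 = 1.195 mW/cm².
I₄ = I₃ · cos²(39°) = 1.195 · 0.604 = 0.7219 mW/cm².
I₅ = I₄ · cos²(60°) = 0.7219 · 0.25 = 0.1805 mW/cm².

I ≈ 0.180 mW/cm²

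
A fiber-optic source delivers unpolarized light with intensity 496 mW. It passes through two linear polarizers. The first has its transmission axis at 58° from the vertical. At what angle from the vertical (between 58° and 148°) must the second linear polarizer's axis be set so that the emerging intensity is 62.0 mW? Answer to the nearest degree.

θ ≈ 118°

Unpolarized light through the first polarizer → I₁ = ½ I₀, now polarized at 58°.
Target fraction: 62.0 / 496 mW = 0.125 of I₀.
Need I₂/I₀ = 0.125, so cos²(θ − 58°) = 0.125 / 0.5 = 0.25.
θ − 58° = arccos(√0.25) = 60.0°, giving θ ≈ 58 + 60.0 = 118.0°.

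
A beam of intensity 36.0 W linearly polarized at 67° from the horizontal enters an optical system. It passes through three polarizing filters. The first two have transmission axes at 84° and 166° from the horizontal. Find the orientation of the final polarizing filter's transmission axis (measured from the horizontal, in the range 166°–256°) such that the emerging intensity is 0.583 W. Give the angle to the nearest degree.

θ ≈ 183°

I₁ = I₀ cos²(84° − 67°) = I₀ cos²(17°) = 0.9145 I₀.
I₂ = I₁ cos²(166° − 84°) = 0.9145 I₀ · cos²(82°) = 0.01771 I₀.
Target fraction: 0.583 / 36.0 W = 0.01619 of I₀.
Need I₃/I₀ = 0.01619, so cos²(θ − 166°) = 0.01619 / 0.01771 = 0.9142.
θ − 166° = arccos(√0.9142) = 17.0°, giving θ ≈ 166 + 17.0 = 183.0°.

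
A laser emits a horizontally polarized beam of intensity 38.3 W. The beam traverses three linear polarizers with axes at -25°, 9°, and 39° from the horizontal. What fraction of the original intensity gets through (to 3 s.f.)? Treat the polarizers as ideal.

By Malus's law, I₁ = 38.3 W · cos²(25°) = 31.46 W.
I₂ = I₁ · cos²(34°) = 31.46 · 0.6873 = 21.62 W.
I₃ = I₂ · cos²(30°) = 21.62 · 0.75 = 16.22 W.
Transmitted fraction = 0.4234.

I/I₀ ≈ 0.423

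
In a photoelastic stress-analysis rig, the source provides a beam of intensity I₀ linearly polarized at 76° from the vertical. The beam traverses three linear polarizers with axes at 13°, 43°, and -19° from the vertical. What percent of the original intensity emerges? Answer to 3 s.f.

I₁ = I₀ cos²(13° − 76°) = I₀ cos²(63°) = 0.2061 I₀.
I₂ = I₁ cos²(43° − 13°) = 0.2061 I₀ · cos²(30°) = 0.1546 I₀.
I₃ = I₂ cos²(-19° − 43°) = 0.1546 I₀ · cos²(62°) = 0.03407 I₀.
That is 3.407% of the incident intensity.

≈ 3.41%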